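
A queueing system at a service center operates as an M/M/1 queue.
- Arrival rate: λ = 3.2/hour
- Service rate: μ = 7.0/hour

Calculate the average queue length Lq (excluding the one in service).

ρ = λ/μ = 3.2/7.0 = 0.4571
For M/M/1: Lq = λ²/(μ(μ-λ))
Lq = 10.24/(7.0 × 3.80)
Lq = 0.3850 customers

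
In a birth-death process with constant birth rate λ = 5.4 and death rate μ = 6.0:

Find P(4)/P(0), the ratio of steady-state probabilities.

For constant rates: P(n)/P(0) = (λ/μ)^n
P(4)/P(0) = (5.4/6.0)^4 = 0.9000^4 = 0.6561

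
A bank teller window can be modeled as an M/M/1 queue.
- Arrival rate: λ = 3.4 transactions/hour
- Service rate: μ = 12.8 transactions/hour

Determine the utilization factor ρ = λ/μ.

Server utilization: ρ = λ/μ
ρ = 3.4/12.8 = 0.2656
The server is busy 26.56% of the time.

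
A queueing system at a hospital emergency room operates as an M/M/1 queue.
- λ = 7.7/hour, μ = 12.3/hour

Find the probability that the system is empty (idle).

ρ = λ/μ = 7.7/12.3 = 0.6260
P(0) = 1 - ρ = 1 - 0.6260 = 0.3740
The server is idle 37.40% of the time.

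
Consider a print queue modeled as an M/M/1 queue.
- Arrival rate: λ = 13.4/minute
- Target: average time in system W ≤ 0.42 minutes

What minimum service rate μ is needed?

For M/M/1: W = 1/(μ-λ)
Need W ≤ 0.42, so 1/(μ-λ) ≤ 0.42
μ - λ ≥ 1/0.42 = 2.3810
μ ≥ 13.4 + 2.3810 = 15.7810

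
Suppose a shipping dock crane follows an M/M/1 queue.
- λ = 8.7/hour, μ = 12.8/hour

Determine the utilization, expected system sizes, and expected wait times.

Step 1: ρ = λ/μ = 8.7/12.8 = 0.6797
Step 2: L = λ/(μ-λ) = 8.7/4.10 = 2.1220
Step 3: Lq = λ²/(μ(μ-λ)) = 75.69/(12.8×4.10) = 1.4423
Step 4: W = 1/(μ-λ) = 1/4.10 = 0.2439024
Step 5: Wq = λ/(μ(μ-λ)) = 8.7/(12.8×4.10) = 0.1658
Step 6: P(0) = 1-ρ = 0.3203
Verify: L = λW = 8.7×0.2439024 = 2.1220 ✔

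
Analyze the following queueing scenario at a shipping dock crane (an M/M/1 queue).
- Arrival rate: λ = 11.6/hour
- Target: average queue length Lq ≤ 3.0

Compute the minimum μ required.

For M/M/1: Lq = λ²/(μ(μ-λ))
Need Lq ≤ 3.0, i.e. μ(μ-λ) ≥ λ²/3.0
μ² - 11.6μ - 134.56/3.0 ≥ 0  →  μ² - 11.6μ - 44.85333 ≥ 0
Quadratic formula (positive root): μ = [λ + √(λ² + 4×44.85333)]/2
Discriminant: 134.56 + 4×44.85333 = 313.9733, √313.9733 = 17.7193
μ ≥ (11.6 + 17.7193)/2 = 14.6596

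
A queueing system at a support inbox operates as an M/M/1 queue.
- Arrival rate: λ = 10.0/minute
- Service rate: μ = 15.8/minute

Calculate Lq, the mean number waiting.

ρ = λ/μ = 10.0/15.8 = 0.6329
For M/M/1: Lq = λ²/(μ(μ-λ))
Lq = 100.00/(15.8 × 5.80)
Lq = 1.0912 emails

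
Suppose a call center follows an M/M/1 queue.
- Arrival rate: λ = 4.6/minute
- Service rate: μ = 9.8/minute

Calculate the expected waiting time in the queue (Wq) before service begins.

First, compute utilization: ρ = λ/μ = 4.6/9.8 = 0.4694
For M/M/1: Wq = λ/(μ(μ-λ))
Wq = 4.6/(9.8 × (9.8-4.6))
Wq = 4.6/(9.8 × 5.20)
Wq = 0.09027 minutes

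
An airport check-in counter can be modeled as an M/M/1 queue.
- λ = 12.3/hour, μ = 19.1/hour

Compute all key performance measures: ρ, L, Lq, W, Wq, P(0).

Step 1: ρ = λ/μ = 12.3/19.1 = 0.6440
Step 2: L = λ/(μ-λ) = 12.3/6.80 = 1.8088
Step 3: Lq = λ²/(μ(μ-λ)) = 151.29/(19.1×6.80) = 1.1648
Step 4: W = 1/(μ-λ) = 1/6.80 = 0.14706
Step 5: Wq = λ/(μ(μ-λ)) = 12.3/(19.1×6.80) = 0.09470
Step 6: P(0) = 1-ρ = 0.3560
Verify: L = λW = 12.3×0.14706 = 1.8088 ✔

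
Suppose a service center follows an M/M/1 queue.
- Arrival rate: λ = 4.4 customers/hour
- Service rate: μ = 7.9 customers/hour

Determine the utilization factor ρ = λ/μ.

Server utilization: ρ = λ/μ
ρ = 4.4/7.9 = 0.5570
The server is busy 55.70% of the time.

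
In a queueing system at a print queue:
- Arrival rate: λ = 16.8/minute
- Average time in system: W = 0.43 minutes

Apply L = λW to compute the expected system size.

Little's Law: L = λW
L = 16.8 × 0.43 = 7.2240 jobs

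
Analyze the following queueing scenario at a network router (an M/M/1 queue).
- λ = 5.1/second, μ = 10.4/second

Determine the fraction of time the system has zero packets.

ρ = λ/μ = 5.1/10.4 = 0.4904
P(0) = 1 - ρ = 1 - 0.4904 = 0.5096
The server is idle 50.96% of the time.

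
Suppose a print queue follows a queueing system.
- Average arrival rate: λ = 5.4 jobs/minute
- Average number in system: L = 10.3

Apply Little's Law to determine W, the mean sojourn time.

Little's Law: L = λW, so W = L/λ
W = 10.3/5.4 = 1.9074 minutes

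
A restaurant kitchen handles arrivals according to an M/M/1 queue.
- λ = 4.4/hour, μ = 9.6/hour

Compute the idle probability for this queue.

ρ = λ/μ = 4.4/9.6 = 0.4583
P(0) = 1 - ρ = 1 - 0.4583 = 0.5417
The server is idle 54.17% of the time.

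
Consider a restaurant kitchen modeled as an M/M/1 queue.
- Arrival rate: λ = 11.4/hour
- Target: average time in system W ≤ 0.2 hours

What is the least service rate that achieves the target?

For M/M/1: W = 1/(μ-λ)
Need W ≤ 0.2, so 1/(μ-λ) ≤ 0.2
μ - λ ≥ 1/0.2 = 5.0000
μ ≥ 11.4 + 5.0000 = 16.4000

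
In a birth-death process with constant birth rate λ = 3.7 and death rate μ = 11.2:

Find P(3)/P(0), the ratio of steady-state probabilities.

For constant rates: P(n)/P(0) = (λ/μ)^n
P(3)/P(0) = (3.7/11.2)^3 = 0.33036^3 = 0.03605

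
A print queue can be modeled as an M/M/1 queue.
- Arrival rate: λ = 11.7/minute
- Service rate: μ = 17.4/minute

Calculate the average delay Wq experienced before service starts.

First, compute utilization: ρ = λ/μ = 11.7/17.4 = 0.6724
For M/M/1: Wq = λ/(μ(μ-λ))
Wq = 11.7/(17.4 × (17.4-11.7))
Wq = 11.7/(17.4 × 5.70)
Wq = 0.1180 minutes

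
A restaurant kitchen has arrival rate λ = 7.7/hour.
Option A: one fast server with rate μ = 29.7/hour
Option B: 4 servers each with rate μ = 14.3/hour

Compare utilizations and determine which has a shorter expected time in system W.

Option A: single server μ = 29.7 (M/M/1)
  ρ_A = 7.7/29.7 = 0.2593
  W_A = 1/(μ-λ) = 1/(29.7-7.7) = 1/22.00 = 0.04545

Option B: 4 servers μ = 14.3 (M/M/4)
  ρ_B = λ/(cμ) = 7.7/(4×14.3) = 0.1346
  Offered load a = λ/μ = cρ = 7.7/14.3 = 0.5385
  P₀ = [ Σₙ₌₀^3 aⁿ/n! + a^4/(4!(1-ρ)) ]⁻¹
  Σ = a^0/0! + a^1/1! + a^2/2! + a^3/3! = 1.0000 + 0.5385 + 0.1450 + 0.02602 = 1.7095
  a^4/(4!(1-ρ)) = 0.08407/(24 × 0.8654) = 0.004048
  P₀ = 1/(1.7095 + 0.004048) = 0.5836
  Lq = P₀·a^4·ρ / (4!(1-ρ)²) = 0.58360 × 0.084066 × 0.13462 / (24 × 0.74889) = 0.0003675
  Wq_B = Lq/λ = 0.00036745/7.7 = 0.00004772
  W_B = Wq_B + 1/μ = 0.00004772 + 0.06993 = 0.06998

Since W_A = 0.04545 < W_B = 0.06998, Option A (single fast server) has the shorter time in system.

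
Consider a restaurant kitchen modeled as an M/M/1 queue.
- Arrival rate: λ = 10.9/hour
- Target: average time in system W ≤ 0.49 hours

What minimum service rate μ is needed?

For M/M/1: W = 1/(μ-λ)
Need W ≤ 0.49, so 1/(μ-λ) ≤ 0.49
μ - λ ≥ 1/0.49 = 2.0408
μ ≥ 10.9 + 2.0408 = 12.9408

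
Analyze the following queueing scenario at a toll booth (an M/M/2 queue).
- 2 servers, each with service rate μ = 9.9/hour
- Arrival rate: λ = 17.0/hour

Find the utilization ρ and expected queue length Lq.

Traffic intensity: ρ = λ/(cμ) = 17.0/(2×9.9) = 0.8586
Since ρ = 0.8586 < 1, system is stable.
Offered load a = λ/μ = cρ = 17.0/9.9 = 1.7172
P₀ = [ Σₙ₌₀^1 aⁿ/n! + a^2/(2!(1-ρ)) ]⁻¹
Σ = a^0/0! + a^1/1! = 1.0000 + 1.7172 = 2.7172
a^2/(2!(1-ρ)) = 2.94868/(2 × 0.141414) = 10.4257
P₀ = 1/(2.7172 + 10.4257) = 0.07609
Lq = P₀·a^2·ρ / (2!(1-ρ)²) = 0.0760870 × 2.94868 × 0.858586 / (2 × 0.0199980) = 4.8162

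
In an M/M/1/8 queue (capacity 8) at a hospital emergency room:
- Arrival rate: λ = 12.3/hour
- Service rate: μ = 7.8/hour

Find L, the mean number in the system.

ρ = λ/μ = 12.3/7.8 = 1.576923
P₀ = (1-ρ)/(1-ρ^(K+1)) = (1-1.576923)/(1-1.576923^9) = -0.5769/-59.2968 = 0.009729
P_K = P₀×ρ^K = 0.009729 × 1.576923^8 = 0.009729 × 38.2370 = 0.3720
L = ρ[1 - (K+1)ρ^K + Kρ^(K+1)] / [(1-ρ)(1-ρ^(K+1))]
L = 1.576923 × (1 - 9×38.2370 + 8×60.2968) / ((1 - 1.576923) × (1 - 60.2968)) = 6.4184 patients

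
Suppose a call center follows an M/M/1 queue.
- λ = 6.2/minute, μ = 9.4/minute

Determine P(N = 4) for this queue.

ρ = λ/μ = 6.2/9.4 = 0.6596
P(n) = (1-ρ)ρⁿ
P(4) = (1-0.6596) × 0.6596^4
P(4) = 0.34040 × 0.18929
P(4) = 0.06443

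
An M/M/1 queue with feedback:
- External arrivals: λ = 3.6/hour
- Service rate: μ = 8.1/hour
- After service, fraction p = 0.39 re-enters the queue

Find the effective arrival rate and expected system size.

Effective arrival rate: λ_eff = λ/(1-p) = 3.6/(1-0.39) = 3.6/0.61 = 5.9016
ρ = λ_eff/μ = 5.9016/8.1 = 0.7286
L = ρ/(1-ρ) = 0.7286/(1-0.7286) = 2.6846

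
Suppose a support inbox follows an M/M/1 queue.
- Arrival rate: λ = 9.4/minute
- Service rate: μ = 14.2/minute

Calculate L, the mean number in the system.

ρ = λ/μ = 9.4/14.2 = 0.6620
For M/M/1: L = λ/(μ-λ)
L = 9.4/(14.2-9.4) = 9.4/4.80
L = 1.9583 emails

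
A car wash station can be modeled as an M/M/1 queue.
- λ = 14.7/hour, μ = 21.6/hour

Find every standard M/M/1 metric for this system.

Step 1: ρ = λ/μ = 14.7/21.6 = 0.6806
Step 2: L = λ/(μ-λ) = 14.7/6.90 = 2.1304
Step 3: Lq = λ²/(μ(μ-λ)) = 216.09/(21.6×6.90) = 1.4499
Step 4: W = 1/(μ-λ) = 1/6.90 = 0.144928
Step 5: Wq = λ/(μ(μ-λ)) = 14.7/(21.6×6.90) = 0.09863
Step 6: P(0) = 1-ρ = 0.3194
Verify: L = λW = 14.7×0.144928 = 2.1304 ✔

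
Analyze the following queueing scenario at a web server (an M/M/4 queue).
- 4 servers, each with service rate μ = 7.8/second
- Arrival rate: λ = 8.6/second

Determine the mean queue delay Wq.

Traffic intensity: ρ = λ/(cμ) = 8.6/(4×7.8) = 0.2756
Since ρ = 0.2756 < 1, system is stable.
Offered load a = λ/μ = cρ = 8.6/7.8 = 1.1026
P₀ = [ Σₙ₌₀^3 aⁿ/n! + a^4/(4!(1-ρ)) ]⁻¹
Σ = a^0/0! + a^1/1! + a^2/2! + a^3/3! = 1.0000 + 1.1026 + 0.6078 + 0.2234 = 2.9338
a^4/(4!(1-ρ)) = 1.4778/(24 × 0.72436) = 0.08501
P₀ = 1/(2.9338 + 0.08501) = 0.3313
Lq = P₀·a^4·ρ / (4!(1-ρ)²) = 0.3313 × 1.4778 × 0.2756 / (24 × 0.5247) = 0.01072
Wq = Lq/λ = 0.010715/8.6 = 0.001246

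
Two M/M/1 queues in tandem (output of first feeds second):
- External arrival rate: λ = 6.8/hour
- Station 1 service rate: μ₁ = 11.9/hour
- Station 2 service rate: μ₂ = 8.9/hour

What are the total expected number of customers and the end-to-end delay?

By Jackson's theorem, each station behaves as independent M/M/1.
Station 1: ρ₁ = 6.8/11.9 = 0.5714, L₁ = ρ₁/(1-ρ₁) = λ/(μ₁-λ) = 6.8/5.10 = 1.3333
Station 2: ρ₂ = 6.8/8.9 = 0.7640, L₂ = ρ₂/(1-ρ₂) = λ/(μ₂-λ) = 6.8/2.10 = 3.2381
Total: L = L₁ + L₂ = 1.3333 + 3.2381 = 4.5714
W = L/λ = 4.5714/6.8 = 0.6723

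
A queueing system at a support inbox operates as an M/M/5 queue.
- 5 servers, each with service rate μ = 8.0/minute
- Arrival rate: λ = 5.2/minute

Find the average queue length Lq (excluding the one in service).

Traffic intensity: ρ = λ/(cμ) = 5.2/(5×8.0) = 0.1300
Since ρ = 0.1300 < 1, system is stable.
Offered load a = λ/μ = cρ = 5.2/8.0 = 0.6500
P₀ = [ Σₙ₌₀^4 aⁿ/n! + a^5/(5!(1-ρ)) ]⁻¹
Σ = a^0/0! + a^1/1! + a^2/2! + a^3/3! + a^4/4! = 1.0000 + 0.6500 + 0.2113 + 0.04577 + 0.007438 = 1.9145
a^5/(5!(1-ρ)) = 0.1160/(120 × 0.8700) = 0.001111
P₀ = 1/(1.9145 + 0.001111) = 0.5220
Lq = P₀·a^5·ρ / (5!(1-ρ)²) = 0.522038 × 0.116029 × 0.130000 / (120 × 0.756900) = 0.00008669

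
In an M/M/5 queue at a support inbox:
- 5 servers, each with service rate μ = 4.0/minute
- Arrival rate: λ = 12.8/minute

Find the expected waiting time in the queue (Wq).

Traffic intensity: ρ = λ/(cμ) = 12.8/(5×4.0) = 0.6400
Since ρ = 0.6400 < 1, system is stable.
Offered load a = λ/μ = cρ = 12.8/4.0 = 3.2000
P₀ = [ Σₙ₌₀^4 aⁿ/n! + a^5/(5!(1-ρ)) ]⁻¹
Σ = a^0/0! + a^1/1! + a^2/2! + a^3/3! + a^4/4! = 1.0000 + 3.2000 + 5.1200 + 5.4613 + 4.3691 = 19.1504
a^5/(5!(1-ρ)) = 335.5443/(120 × 0.3600) = 7.7672
P₀ = 1/(19.1504 + 7.7672) = 0.03715
Lq = P₀·a^5·ρ / (5!(1-ρ)²) = 0.03715 × 335.5443 × 0.6400 / (120 × 0.1296) = 0.5130
Wq = Lq/λ = 0.5130/12.8 = 0.04008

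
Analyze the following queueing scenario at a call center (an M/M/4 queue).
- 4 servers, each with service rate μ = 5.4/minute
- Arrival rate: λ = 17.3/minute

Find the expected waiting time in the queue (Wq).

Traffic intensity: ρ = λ/(cμ) = 17.3/(4×5.4) = 0.8009
Since ρ = 0.8009 < 1, system is stable.
Offered load a = λ/μ = cρ = 17.3/5.4 = 3.2037
P₀ = [ Σₙ₌₀^3 aⁿ/n! + a^4/(4!(1-ρ)) ]⁻¹
Σ = a^0/0! + a^1/1! + a^2/2! + a^3/3! = 1.0000 + 3.2037 + 5.1319 + 5.4803 = 14.8159
a^4/(4!(1-ρ)) = 105.3439/(24 × 0.199074) = 22.0487
P₀ = 1/(14.8159 + 22.0487) = 0.02713
Lq = P₀·a^4·ρ / (4!(1-ρ)²) = 0.027126 × 105.3439 × 0.80093 / (24 × 0.039630) = 2.4063
Wq = Lq/λ = 2.4063/17.3 = 0.1391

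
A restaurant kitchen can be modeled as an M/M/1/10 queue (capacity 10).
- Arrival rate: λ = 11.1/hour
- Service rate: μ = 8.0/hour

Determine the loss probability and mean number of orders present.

ρ = λ/μ = 11.1/8.0 = 1.3875
P₀ = (1-ρ)/(1-ρ^(K+1)) = (1-1.3875)/(1-1.3875^11) = -0.3875/-35.6913 = 0.01086
P_K = P₀×ρ^K = 0.010857 × 1.3875^10 = 0.010857 × 26.4442 = 0.2871
Blocking probability P_10 = 0.2871 (28.71%)
L = ρ[1 - (K+1)ρ^K + Kρ^(K+1)] / [(1-ρ)(1-ρ^(K+1))]
L = 1.3875 × (1 - 11×26.444169 + 10×36.691284) / ((1 - 1.3875) × (1 - 36.691284)) = 7.7276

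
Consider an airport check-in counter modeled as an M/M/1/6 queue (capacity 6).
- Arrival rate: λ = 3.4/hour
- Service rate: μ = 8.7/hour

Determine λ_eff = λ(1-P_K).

ρ = λ/μ = 3.4/8.7 = 0.390805
P₀ = (1-ρ)/(1-ρ^(K+1)) = (1-0.390805)/(1-0.390805^7) = 0.60919/0.99861 = 0.6100
P_K = P₀×ρ^K = 0.6100 × 0.390805^6 = 0.6100 × 0.003563 = 0.002173
λ_eff = λ(1-P_K) = 3.4 × (1 - 0.002173) = 3.4 × 0.99783 = 3.3926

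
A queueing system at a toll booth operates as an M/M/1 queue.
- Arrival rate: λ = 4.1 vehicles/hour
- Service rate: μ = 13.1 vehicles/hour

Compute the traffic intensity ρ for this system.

Server utilization: ρ = λ/μ
ρ = 4.1/13.1 = 0.3130
The server is busy 31.30% of the time.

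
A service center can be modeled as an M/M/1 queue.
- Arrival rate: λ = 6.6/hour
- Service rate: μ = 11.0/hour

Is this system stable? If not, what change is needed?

Stability requires ρ = λ/(cμ) < 1
ρ = 6.6/(1 × 11.0) = 6.6/11.00 = 0.6000
Since 0.6000 < 1, the system is STABLE.
The server is busy 60.00% of the time.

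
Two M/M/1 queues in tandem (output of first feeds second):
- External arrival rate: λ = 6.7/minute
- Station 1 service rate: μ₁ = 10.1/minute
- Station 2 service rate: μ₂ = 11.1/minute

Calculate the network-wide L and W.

By Jackson's theorem, each station behaves as independent M/M/1.
Station 1: ρ₁ = 6.7/10.1 = 0.6634, L₁ = ρ₁/(1-ρ₁) = λ/(μ₁-λ) = 6.7/3.40 = 1.9706
Station 2: ρ₂ = 6.7/11.1 = 0.6036, L₂ = ρ₂/(1-ρ₂) = λ/(μ₂-λ) = 6.7/4.40 = 1.5227
Total: L = L₁ + L₂ = 1.9706 + 1.5227 = 3.4933
W = L/λ = 3.4933/6.7 = 0.5214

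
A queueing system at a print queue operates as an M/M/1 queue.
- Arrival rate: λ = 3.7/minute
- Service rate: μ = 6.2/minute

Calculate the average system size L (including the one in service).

ρ = λ/μ = 3.7/6.2 = 0.5968
For M/M/1: L = λ/(μ-λ)
L = 3.7/(6.2-3.7) = 3.7/2.50
L = 1.4800 jobs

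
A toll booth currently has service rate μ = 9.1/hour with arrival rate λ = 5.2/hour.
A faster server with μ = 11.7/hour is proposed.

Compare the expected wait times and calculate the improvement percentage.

System 1: ρ₁ = 5.2/9.1 = 0.5714, W₁ = 1/(9.1-5.2) = 0.25641
System 2: ρ₂ = 5.2/11.7 = 0.4444, W₂ = 1/(11.7-5.2) = 0.15385
Improvement: (W₁-W₂)/W₁ = (0.25641-0.15385)/0.25641 = 40.00%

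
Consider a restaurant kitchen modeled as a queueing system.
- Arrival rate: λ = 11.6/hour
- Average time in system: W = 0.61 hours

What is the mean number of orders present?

Little's Law: L = λW
L = 11.6 × 0.61 = 7.0760 orders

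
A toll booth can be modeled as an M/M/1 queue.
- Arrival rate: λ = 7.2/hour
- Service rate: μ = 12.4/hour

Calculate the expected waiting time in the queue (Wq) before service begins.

First, compute utilization: ρ = λ/μ = 7.2/12.4 = 0.5806
For M/M/1: Wq = λ/(μ(μ-λ))
Wq = 7.2/(12.4 × (12.4-7.2))
Wq = 7.2/(12.4 × 5.20)
Wq = 0.1117 hours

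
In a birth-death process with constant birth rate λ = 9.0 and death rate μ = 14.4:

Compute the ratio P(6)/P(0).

For constant rates: P(n)/P(0) = (λ/μ)^n
P(6)/P(0) = (9.0/14.4)^6 = 0.6250^6 = 0.05960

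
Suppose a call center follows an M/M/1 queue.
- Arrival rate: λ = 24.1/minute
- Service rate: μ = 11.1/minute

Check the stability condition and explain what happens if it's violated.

Stability requires ρ = λ/(cμ) < 1
ρ = 24.1/(1 × 11.1) = 24.1/11.10 = 2.1712
Since 2.1712 ≥ 1, the system is UNSTABLE.
Queue grows without bound. Need μ > λ = 24.1.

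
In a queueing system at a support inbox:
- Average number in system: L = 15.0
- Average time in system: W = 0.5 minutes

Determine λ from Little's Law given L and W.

Little's Law: L = λW, so λ = L/W
λ = 15.0/0.5 = 30.0000 emails/minute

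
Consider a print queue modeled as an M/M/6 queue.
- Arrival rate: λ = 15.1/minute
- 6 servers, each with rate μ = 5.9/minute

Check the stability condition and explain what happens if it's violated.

Stability requires ρ = λ/(cμ) < 1
ρ = 15.1/(6 × 5.9) = 15.1/35.40 = 0.4266
Since 0.4266 < 1, the system is STABLE.
The servers are busy 42.66% of the time.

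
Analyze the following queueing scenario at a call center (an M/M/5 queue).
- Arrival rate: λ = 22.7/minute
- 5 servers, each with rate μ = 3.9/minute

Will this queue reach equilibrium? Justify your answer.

Stability requires ρ = λ/(cμ) < 1
ρ = 22.7/(5 × 3.9) = 22.7/19.50 = 1.1641
Since 1.1641 ≥ 1, the system is UNSTABLE.
Need c > λ/μ = 22.7/3.9 = 5.82.
Minimum servers needed: c = 6.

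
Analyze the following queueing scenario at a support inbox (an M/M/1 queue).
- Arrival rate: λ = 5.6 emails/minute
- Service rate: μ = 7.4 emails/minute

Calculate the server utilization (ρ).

Server utilization: ρ = λ/μ
ρ = 5.6/7.4 = 0.7568
The server is busy 75.68% of the time.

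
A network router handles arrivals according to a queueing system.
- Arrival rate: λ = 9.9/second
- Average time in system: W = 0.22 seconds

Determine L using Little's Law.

Little's Law: L = λW
L = 9.9 × 0.22 = 2.1780 packets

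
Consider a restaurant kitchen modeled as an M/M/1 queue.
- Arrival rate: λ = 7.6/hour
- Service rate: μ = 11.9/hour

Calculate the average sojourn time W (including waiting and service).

First, compute utilization: ρ = λ/μ = 7.6/11.9 = 0.6387
For M/M/1: W = 1/(μ-λ)
W = 1/(11.9-7.6) = 1/4.30
W = 0.2326 hours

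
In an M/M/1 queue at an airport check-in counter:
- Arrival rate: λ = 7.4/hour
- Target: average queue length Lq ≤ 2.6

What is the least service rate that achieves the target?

For M/M/1: Lq = λ²/(μ(μ-λ))
Need Lq ≤ 2.6, i.e. μ(μ-λ) ≥ λ²/2.6
μ² - 7.4μ - 54.76/2.6 ≥ 0  →  μ² - 7.4μ - 21.06154 ≥ 0
Quadratic formula (positive root): μ = [λ + √(λ² + 4×21.06154)]/2
Discriminant: 54.76 + 4×21.06154 = 139.0062, √139.0062 = 11.79009
μ ≥ (7.4 + 11.79009)/2 = 9.5950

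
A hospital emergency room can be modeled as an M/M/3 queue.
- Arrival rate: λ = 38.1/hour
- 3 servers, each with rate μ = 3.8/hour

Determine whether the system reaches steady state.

Stability requires ρ = λ/(cμ) < 1
ρ = 38.1/(3 × 3.8) = 38.1/11.40 = 3.3421
Since 3.3421 ≥ 1, the system is UNSTABLE.
Need c > λ/μ = 38.1/3.8 = 10.03.
Minimum servers needed: c = 11.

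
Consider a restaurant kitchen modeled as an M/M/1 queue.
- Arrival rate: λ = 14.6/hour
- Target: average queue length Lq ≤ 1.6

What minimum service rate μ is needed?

For M/M/1: Lq = λ²/(μ(μ-λ))
Need Lq ≤ 1.6, i.e. μ(μ-λ) ≥ λ²/1.6
μ² - 14.6μ - 213.16/1.6 ≥ 0  →  μ² - 14.6μ - 133.2250 ≥ 0
Quadratic formula (positive root): μ = [λ + √(λ² + 4×133.2250)]/2
Discriminant: 213.16 + 4×133.2250 = 746.0600, √746.0600 = 27.3141
μ ≥ (14.6 + 27.3141)/2 = 20.9570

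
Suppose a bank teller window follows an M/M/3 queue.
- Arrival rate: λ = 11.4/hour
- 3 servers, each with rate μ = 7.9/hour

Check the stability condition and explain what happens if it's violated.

Stability requires ρ = λ/(cμ) < 1
ρ = 11.4/(3 × 7.9) = 11.4/23.70 = 0.4810
Since 0.4810 < 1, the system is STABLE.
The servers are busy 48.10% of the time.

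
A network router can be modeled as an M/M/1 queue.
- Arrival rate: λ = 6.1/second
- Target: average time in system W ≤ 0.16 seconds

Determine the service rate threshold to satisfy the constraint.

For M/M/1: W = 1/(μ-λ)
Need W ≤ 0.16, so 1/(μ-λ) ≤ 0.16
μ - λ ≥ 1/0.16 = 6.2500
μ ≥ 6.1 + 6.2500 = 12.3500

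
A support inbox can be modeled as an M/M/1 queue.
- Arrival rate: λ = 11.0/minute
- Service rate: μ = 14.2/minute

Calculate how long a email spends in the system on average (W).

First, compute utilization: ρ = λ/μ = 11.0/14.2 = 0.7746
For M/M/1: W = 1/(μ-λ)
W = 1/(14.2-11.0) = 1/3.20
W = 0.3125 minutes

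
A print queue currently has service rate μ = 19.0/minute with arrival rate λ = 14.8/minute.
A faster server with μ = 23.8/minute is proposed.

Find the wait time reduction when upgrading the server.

System 1: ρ₁ = 14.8/19.0 = 0.7789, W₁ = 1/(19.0-14.8) = 0.23810
System 2: ρ₂ = 14.8/23.8 = 0.6218, W₂ = 1/(23.8-14.8) = 0.11111
Improvement: (W₁-W₂)/W₁ = (0.23810-0.11111)/0.23810 = 53.33%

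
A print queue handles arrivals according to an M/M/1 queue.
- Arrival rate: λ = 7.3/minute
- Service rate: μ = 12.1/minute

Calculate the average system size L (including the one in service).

ρ = λ/μ = 7.3/12.1 = 0.6033
For M/M/1: L = λ/(μ-λ)
L = 7.3/(12.1-7.3) = 7.3/4.80
L = 1.5208 jobs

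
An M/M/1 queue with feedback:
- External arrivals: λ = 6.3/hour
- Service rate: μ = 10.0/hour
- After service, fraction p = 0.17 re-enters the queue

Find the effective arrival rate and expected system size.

Effective arrival rate: λ_eff = λ/(1-p) = 6.3/(1-0.17) = 6.3/0.83 = 7.59036
ρ = λ_eff/μ = 7.59036/10.0 = 0.759036
L = ρ/(1-ρ) = 0.759036/(1-0.759036) = 3.1500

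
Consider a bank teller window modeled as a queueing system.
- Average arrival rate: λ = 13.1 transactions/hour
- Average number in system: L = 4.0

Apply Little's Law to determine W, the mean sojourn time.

Little's Law: L = λW, so W = L/λ
W = 4.0/13.1 = 0.3053 hours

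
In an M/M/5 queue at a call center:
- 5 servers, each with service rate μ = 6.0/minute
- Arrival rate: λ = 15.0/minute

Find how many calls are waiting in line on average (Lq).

Traffic intensity: ρ = λ/(cμ) = 15.0/(5×6.0) = 0.5000
Since ρ = 0.5000 < 1, system is stable.
Offered load a = λ/μ = cρ = 15.0/6.0 = 2.5000
P₀ = [ Σₙ₌₀^4 aⁿ/n! + a^5/(5!(1-ρ)) ]⁻¹
Σ = a^0/0! + a^1/1! + a^2/2! + a^3/3! + a^4/4! = 1.0000 + 2.5000 + 3.1250 + 2.6042 + 1.6276 = 10.8568
a^5/(5!(1-ρ)) = 97.6562/(120 × 0.5000) = 1.6276
P₀ = 1/(10.8568 + 1.6276) = 0.08010
Lq = P₀·a^5·ρ / (5!(1-ρ)²) = 0.08010 × 97.6562 × 0.5000 / (120 × 0.2500) = 0.1304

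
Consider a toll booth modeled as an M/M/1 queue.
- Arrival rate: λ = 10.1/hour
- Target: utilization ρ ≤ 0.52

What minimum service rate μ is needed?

ρ = λ/μ, so μ = λ/ρ
μ ≥ 10.1/0.52 = 19.4231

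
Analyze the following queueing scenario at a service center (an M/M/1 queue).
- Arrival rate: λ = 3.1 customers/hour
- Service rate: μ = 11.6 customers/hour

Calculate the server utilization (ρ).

Server utilization: ρ = λ/μ
ρ = 3.1/11.6 = 0.2672
The server is busy 26.72% of the time.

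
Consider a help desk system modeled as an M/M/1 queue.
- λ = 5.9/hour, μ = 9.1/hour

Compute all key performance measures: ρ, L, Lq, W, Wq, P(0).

Step 1: ρ = λ/μ = 5.9/9.1 = 0.6484
Step 2: L = λ/(μ-λ) = 5.9/3.20 = 1.8438
Step 3: Lq = λ²/(μ(μ-λ)) = 34.81/(9.1×3.20) = 1.1954
Step 4: W = 1/(μ-λ) = 1/3.20 = 0.3125
Step 5: Wq = λ/(μ(μ-λ)) = 5.9/(9.1×3.20) = 0.2026
Step 6: P(0) = 1-ρ = 0.3516
Verify: L = λW = 5.9×0.3125 = 1.8438 ✔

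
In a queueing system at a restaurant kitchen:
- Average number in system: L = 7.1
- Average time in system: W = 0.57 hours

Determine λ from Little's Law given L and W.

Little's Law: L = λW, so λ = L/W
λ = 7.1/0.57 = 12.4561 orders/hour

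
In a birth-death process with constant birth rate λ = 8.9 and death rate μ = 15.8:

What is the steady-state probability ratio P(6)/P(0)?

For constant rates: P(n)/P(0) = (λ/μ)^n
P(6)/P(0) = (8.9/15.8)^6 = 0.56329^6 = 0.03194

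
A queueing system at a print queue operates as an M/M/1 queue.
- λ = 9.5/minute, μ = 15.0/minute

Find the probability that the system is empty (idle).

ρ = λ/μ = 9.5/15.0 = 0.6333
P(0) = 1 - ρ = 1 - 0.6333 = 0.3667
The server is idle 36.67% of the time.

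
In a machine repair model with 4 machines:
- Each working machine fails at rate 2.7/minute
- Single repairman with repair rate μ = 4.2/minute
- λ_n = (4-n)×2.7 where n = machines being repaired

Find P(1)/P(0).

P(1)/P(0) = ∏_{i=0}^{1-1} λ_i/μ_{i+1}
= (4-0)×2.7/4.2
= 2.5714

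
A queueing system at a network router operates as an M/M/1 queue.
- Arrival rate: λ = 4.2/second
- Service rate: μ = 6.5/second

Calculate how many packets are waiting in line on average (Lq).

ρ = λ/μ = 4.2/6.5 = 0.6462
For M/M/1: Lq = λ²/(μ(μ-λ))
Lq = 17.64/(6.5 × 2.30)
Lq = 1.1799 packets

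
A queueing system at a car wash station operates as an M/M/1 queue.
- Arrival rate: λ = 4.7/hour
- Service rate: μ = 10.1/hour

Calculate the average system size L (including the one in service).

ρ = λ/μ = 4.7/10.1 = 0.4653
For M/M/1: L = λ/(μ-λ)
L = 4.7/(10.1-4.7) = 4.7/5.40
L = 0.8704 cars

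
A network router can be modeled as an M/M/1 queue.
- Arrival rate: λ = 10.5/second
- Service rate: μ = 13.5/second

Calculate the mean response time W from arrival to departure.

First, compute utilization: ρ = λ/μ = 10.5/13.5 = 0.7778
For M/M/1: W = 1/(μ-λ)
W = 1/(13.5-10.5) = 1/3.00
W = 0.3333 seconds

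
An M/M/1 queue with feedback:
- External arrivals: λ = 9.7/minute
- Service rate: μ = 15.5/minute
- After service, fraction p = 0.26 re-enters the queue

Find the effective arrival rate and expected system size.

Effective arrival rate: λ_eff = λ/(1-p) = 9.7/(1-0.26) = 9.7/0.74 = 13.1081
ρ = λ_eff/μ = 13.1081/15.5 = 0.845684
L = ρ/(1-ρ) = 0.845684/(1-0.845684) = 5.4802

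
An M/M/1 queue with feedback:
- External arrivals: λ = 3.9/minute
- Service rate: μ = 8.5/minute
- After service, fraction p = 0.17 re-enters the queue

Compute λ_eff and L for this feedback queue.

Effective arrival rate: λ_eff = λ/(1-p) = 3.9/(1-0.17) = 3.9/0.83 = 4.6988
ρ = λ_eff/μ = 4.6988/8.5 = 0.5528
L = ρ/(1-ρ) = 0.5528/(1-0.5528) = 1.2361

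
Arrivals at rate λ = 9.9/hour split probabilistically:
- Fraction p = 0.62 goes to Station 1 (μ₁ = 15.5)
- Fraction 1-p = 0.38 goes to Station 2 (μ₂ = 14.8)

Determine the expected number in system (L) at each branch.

Effective rates: λ₁ = 9.9×0.62 = 6.138, λ₂ = 9.9×0.38 = 3.762
Station 1: ρ₁ = 6.138/15.5 = 0.3960, L₁ = ρ₁/(1-ρ₁) = 0.3960/(1-0.3960) = 0.6556
Station 2: ρ₂ = 3.762/14.8 = 0.2542, L₂ = ρ₂/(1-ρ₂) = 0.2542/(1-0.2542) = 0.3408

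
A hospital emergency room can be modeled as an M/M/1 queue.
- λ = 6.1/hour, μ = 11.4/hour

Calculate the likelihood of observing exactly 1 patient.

ρ = λ/μ = 6.1/11.4 = 0.5351
P(n) = (1-ρ)ρⁿ
P(1) = (1-0.5351) × 0.5351^1
P(1) = 0.4649 × 0.5351
P(1) = 0.2488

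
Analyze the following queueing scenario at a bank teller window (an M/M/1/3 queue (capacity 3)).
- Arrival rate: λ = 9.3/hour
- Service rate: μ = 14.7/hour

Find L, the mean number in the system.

ρ = λ/μ = 9.3/14.7 = 0.63265
P₀ = (1-ρ)/(1-ρ^(K+1)) = (1-0.63265)/(1-0.63265^4) = 0.3673/0.8398 = 0.4374
P_K = P₀×ρ^K = 0.43742 × 0.63265^3 = 0.43742 × 0.25322 = 0.1108
L = ρ[1 - (K+1)ρ^K + Kρ^(K+1)] / [(1-ρ)(1-ρ^(K+1))]
L = 0.63265 × (1 - 4×0.25322 + 3×0.16020) / ((1 - 0.63265) × (1 - 0.16020)) = 0.9592 transactions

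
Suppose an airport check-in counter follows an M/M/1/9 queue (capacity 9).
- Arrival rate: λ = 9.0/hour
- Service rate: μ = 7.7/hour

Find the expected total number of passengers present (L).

ρ = λ/μ = 9.0/7.7 = 1.16883
P₀ = (1-ρ)/(1-ρ^(K+1)) = (1-1.16883)/(1-1.16883^10) = -0.1688/-3.7590 = 0.04491
P_K = P₀×ρ^K = 0.04491 × 1.16883^9 = 0.04491 × 4.0716 = 0.1829
L = ρ[1 - (K+1)ρ^K + Kρ^(K+1)] / [(1-ρ)(1-ρ^(K+1))]
L = 1.16883 × (1 - 10×4.071572 + 9×4.758976) / ((1 - 1.16883) × (1 - 4.758976)) = 5.7372 passengers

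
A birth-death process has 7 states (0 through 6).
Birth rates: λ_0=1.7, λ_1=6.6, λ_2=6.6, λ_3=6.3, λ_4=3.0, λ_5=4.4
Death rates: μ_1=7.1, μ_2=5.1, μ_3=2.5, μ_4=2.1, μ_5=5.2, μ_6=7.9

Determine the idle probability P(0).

Ratios P(n)/P(0) = (λ₀···λₙ₋₁)/(μ₁···μₙ):
P(1)/P(0) = (1.7)/(7.1) = 0.2394
P(2)/P(0) = (1.7×6.6)/(7.1×5.1) = 0.3099
P(3)/P(0) = (1.7×6.6×6.6)/(7.1×5.1×2.5) = 0.8180
P(4)/P(0) = (1.7×6.6×6.6×6.3)/(7.1×5.1×2.5×2.1) = 2.4541
P(5)/P(0) = (1.7×6.6×6.6×6.3×3.0)/(7.1×5.1×2.5×2.1×5.2) = 1.4158
P(6)/P(0) = (1.7×6.6×6.6×6.3×3.0×4.4)/(7.1×5.1×2.5×2.1×5.2×7.9) = 0.7886

Normalization: ∑ P(n) = 1
P(0) × (1.0000 + 0.2394 + 0.3099 + 0.8180 + 2.4541 + 1.4158 + 0.7886) = 1
P(0) × 7.0258 = 1
P(0) = 1/7.0258 = 0.1423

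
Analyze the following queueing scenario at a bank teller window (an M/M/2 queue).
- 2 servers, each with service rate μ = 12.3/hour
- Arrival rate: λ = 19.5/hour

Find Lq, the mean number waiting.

Traffic intensity: ρ = λ/(cμ) = 19.5/(2×12.3) = 0.7927
Since ρ = 0.7927 < 1, system is stable.
Offered load a = λ/μ = cρ = 19.5/12.3 = 1.5854
P₀ = [ Σₙ₌₀^1 aⁿ/n! + a^2/(2!(1-ρ)) ]⁻¹
Σ = a^0/0! + a^1/1! = 1.0000 + 1.5854 = 2.5854
a^2/(2!(1-ρ)) = 2.51338/(2 × 0.207317) = 6.0617
P₀ = 1/(2.5854 + 6.0617) = 0.1156
Lq = P₀·a^2·ρ / (2!(1-ρ)²) = 0.115646 × 2.51338 × 0.792683 / (2 × 0.0429804) = 2.6803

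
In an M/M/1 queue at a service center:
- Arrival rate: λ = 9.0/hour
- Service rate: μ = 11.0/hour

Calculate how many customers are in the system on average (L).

ρ = λ/μ = 9.0/11.0 = 0.8182
For M/M/1: L = λ/(μ-λ)
L = 9.0/(11.0-9.0) = 9.0/2.00
L = 4.5000 customers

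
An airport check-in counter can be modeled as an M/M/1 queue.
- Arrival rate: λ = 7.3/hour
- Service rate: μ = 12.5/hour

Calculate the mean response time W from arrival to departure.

First, compute utilization: ρ = λ/μ = 7.3/12.5 = 0.5840
For M/M/1: W = 1/(μ-λ)
W = 1/(12.5-7.3) = 1/5.20
W = 0.1923 hours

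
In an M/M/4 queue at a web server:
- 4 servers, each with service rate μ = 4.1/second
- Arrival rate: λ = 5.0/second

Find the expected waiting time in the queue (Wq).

Traffic intensity: ρ = λ/(cμ) = 5.0/(4×4.1) = 0.3049
Since ρ = 0.3049 < 1, system is stable.
Offered load a = λ/μ = cρ = 5.0/4.1 = 1.2195
P₀ = [ Σₙ₌₀^3 aⁿ/n! + a^4/(4!(1-ρ)) ]⁻¹
Σ = a^0/0! + a^1/1! + a^2/2! + a^3/3! = 1.0000 + 1.2195 + 0.7436 + 0.3023 = 3.2654
a^4/(4!(1-ρ)) = 2.2118/(24 × 0.6951) = 0.1326
P₀ = 1/(3.2654 + 0.1326) = 0.2943
Lq = P₀·a^4·ρ / (4!(1-ρ)²) = 0.2943 × 2.2118 × 0.3049 / (24 × 0.4832) = 0.01711
Wq = Lq/λ = 0.017113/5.0 = 0.003423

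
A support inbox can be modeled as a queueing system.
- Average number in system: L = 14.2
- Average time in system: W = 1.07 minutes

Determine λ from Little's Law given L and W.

Little's Law: L = λW, so λ = L/W
λ = 14.2/1.07 = 13.2710 emails/minute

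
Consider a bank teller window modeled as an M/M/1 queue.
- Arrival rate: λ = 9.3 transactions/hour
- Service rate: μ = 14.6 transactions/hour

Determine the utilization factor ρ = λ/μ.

Server utilization: ρ = λ/μ
ρ = 9.3/14.6 = 0.6370
The server is busy 63.70% of the time.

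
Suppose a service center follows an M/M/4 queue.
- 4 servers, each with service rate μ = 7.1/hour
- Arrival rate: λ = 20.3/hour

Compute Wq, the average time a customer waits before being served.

Traffic intensity: ρ = λ/(cμ) = 20.3/(4×7.1) = 0.7148
Since ρ = 0.7148 < 1, system is stable.
Offered load a = λ/μ = cρ = 20.3/7.1 = 2.8592
P₀ = [ Σₙ₌₀^3 aⁿ/n! + a^4/(4!(1-ρ)) ]⁻¹
Σ = a^0/0! + a^1/1! + a^2/2! + a^3/3! = 1.00000 + 2.85915 + 4.08738 + 3.89549 = 11.8420
a^4/(4!(1-ρ)) = 66.8268/(24 × 0.28521) = 9.7628
P₀ = 1/(11.8420 + 9.7628) = 0.04629
Lq = P₀·a^4·ρ / (4!(1-ρ)²) = 0.04629 × 66.8268 × 0.7148 / (24 × 0.08135) = 1.1325
Wq = Lq/λ = 1.1325/20.3 = 0.05579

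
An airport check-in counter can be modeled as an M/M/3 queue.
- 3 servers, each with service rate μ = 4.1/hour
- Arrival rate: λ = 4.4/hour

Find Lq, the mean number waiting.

Traffic intensity: ρ = λ/(cμ) = 4.4/(3×4.1) = 0.3577
Since ρ = 0.3577 < 1, system is stable.
Offered load a = λ/μ = cρ = 4.4/4.1 = 1.0732
P₀ = [ Σₙ₌₀^2 aⁿ/n! + a^3/(3!(1-ρ)) ]⁻¹
Σ = a^0/0! + a^1/1! + a^2/2! = 1.0000 + 1.0732 + 0.5758 = 2.6490
a^3/(3!(1-ρ)) = 1.2360/(6 × 0.6423) = 0.3207
P₀ = 1/(2.6490 + 0.3207) = 0.3367
Lq = P₀·a^3·ρ / (3!(1-ρ)²) = 0.3367 × 1.2360 × 0.3577 / (6 × 0.4125) = 0.06015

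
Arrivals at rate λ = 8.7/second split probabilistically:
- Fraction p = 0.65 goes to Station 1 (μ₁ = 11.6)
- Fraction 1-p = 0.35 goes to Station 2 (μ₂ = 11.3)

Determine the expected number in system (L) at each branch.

Effective rates: λ₁ = 8.7×0.65 = 5.655, λ₂ = 8.7×0.35 = 3.045
Station 1: ρ₁ = 5.655/11.6 = 0.4875, L₁ = ρ₁/(1-ρ₁) = 0.4875/(1-0.4875) = 0.9512
Station 2: ρ₂ = 3.045/11.3 = 0.2695, L₂ = ρ₂/(1-ρ₂) = 0.2695/(1-0.2695) = 0.3689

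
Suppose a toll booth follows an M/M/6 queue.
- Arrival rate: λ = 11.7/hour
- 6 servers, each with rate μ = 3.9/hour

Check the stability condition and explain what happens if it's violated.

Stability requires ρ = λ/(cμ) < 1
ρ = 11.7/(6 × 3.9) = 11.7/23.40 = 0.5000
Since 0.5000 < 1, the system is STABLE.
The servers are busy 50.00% of the time.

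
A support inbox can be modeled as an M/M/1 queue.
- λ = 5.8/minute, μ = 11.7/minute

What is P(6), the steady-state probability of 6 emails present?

ρ = λ/μ = 5.8/11.7 = 0.49573
P(n) = (1-ρ)ρⁿ
P(6) = (1-0.49573) × 0.49573^6
P(6) = 0.5043 × 0.01484
P(6) = 0.007484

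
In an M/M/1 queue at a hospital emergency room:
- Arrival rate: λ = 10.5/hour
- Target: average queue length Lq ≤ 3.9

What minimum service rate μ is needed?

For M/M/1: Lq = λ²/(μ(μ-λ))
Need Lq ≤ 3.9, i.e. μ(μ-λ) ≥ λ²/3.9
μ² - 10.5μ - 110.25/3.9 ≥ 0  →  μ² - 10.5μ - 28.26923 ≥ 0
Quadratic formula (positive root): μ = [λ + √(λ² + 4×28.26923)]/2
Discriminant: 110.25 + 4×28.26923 = 223.3269, √223.3269 = 14.94413
μ ≥ (10.5 + 14.94413)/2 = 12.7221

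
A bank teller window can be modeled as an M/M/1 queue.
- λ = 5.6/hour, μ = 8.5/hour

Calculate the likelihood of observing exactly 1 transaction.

ρ = λ/μ = 5.6/8.5 = 0.6588
P(n) = (1-ρ)ρⁿ
P(1) = (1-0.6588) × 0.6588^1
P(1) = 0.3412 × 0.6588
P(1) = 0.2248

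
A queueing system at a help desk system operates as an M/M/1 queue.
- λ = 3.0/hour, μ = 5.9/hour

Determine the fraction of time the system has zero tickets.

ρ = λ/μ = 3.0/5.9 = 0.5085
P(0) = 1 - ρ = 1 - 0.5085 = 0.4915
The server is idle 49.15% of the time.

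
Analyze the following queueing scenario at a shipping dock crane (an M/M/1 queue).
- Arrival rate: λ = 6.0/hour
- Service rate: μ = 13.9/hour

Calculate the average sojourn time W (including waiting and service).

First, compute utilization: ρ = λ/μ = 6.0/13.9 = 0.4317
For M/M/1: W = 1/(μ-λ)
W = 1/(13.9-6.0) = 1/7.90
W = 0.1266 hours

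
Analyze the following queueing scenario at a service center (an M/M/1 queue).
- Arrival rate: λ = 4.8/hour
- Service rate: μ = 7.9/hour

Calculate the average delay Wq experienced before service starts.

First, compute utilization: ρ = λ/μ = 4.8/7.9 = 0.6076
For M/M/1: Wq = λ/(μ(μ-λ))
Wq = 4.8/(7.9 × (7.9-4.8))
Wq = 4.8/(7.9 × 3.10)
Wq = 0.1960 hours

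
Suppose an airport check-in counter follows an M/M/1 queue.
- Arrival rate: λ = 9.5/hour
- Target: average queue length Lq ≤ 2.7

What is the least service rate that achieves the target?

For M/M/1: Lq = λ²/(μ(μ-λ))
Need Lq ≤ 2.7, i.e. μ(μ-λ) ≥ λ²/2.7
μ² - 9.5μ - 90.25/2.7 ≥ 0  →  μ² - 9.5μ - 33.42593 ≥ 0
Quadratic formula (positive root): μ = [λ + √(λ² + 4×33.42593)]/2
Discriminant: 90.25 + 4×33.42593 = 223.9537, √223.9537 = 14.9651
μ ≥ (9.5 + 14.9651)/2 = 12.2325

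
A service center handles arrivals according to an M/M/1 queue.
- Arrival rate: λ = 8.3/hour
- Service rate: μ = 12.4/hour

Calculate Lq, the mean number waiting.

ρ = λ/μ = 8.3/12.4 = 0.6694
For M/M/1: Lq = λ²/(μ(μ-λ))
Lq = 68.89/(12.4 × 4.10)
Lq = 1.3550 customers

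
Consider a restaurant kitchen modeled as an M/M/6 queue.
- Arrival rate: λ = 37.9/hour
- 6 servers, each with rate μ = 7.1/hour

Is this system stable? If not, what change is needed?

Stability requires ρ = λ/(cμ) < 1
ρ = 37.9/(6 × 7.1) = 37.9/42.60 = 0.8897
Since 0.8897 < 1, the system is STABLE.
The servers are busy 88.97% of the time.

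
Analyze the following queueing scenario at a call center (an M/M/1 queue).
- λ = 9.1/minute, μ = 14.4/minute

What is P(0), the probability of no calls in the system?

ρ = λ/μ = 9.1/14.4 = 0.6319
P(0) = 1 - ρ = 1 - 0.6319 = 0.3681
The server is idle 36.81% of the time.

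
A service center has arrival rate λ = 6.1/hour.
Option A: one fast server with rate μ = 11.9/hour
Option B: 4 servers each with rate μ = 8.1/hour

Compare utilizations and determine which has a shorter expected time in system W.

Option A: single server μ = 11.9 (M/M/1)
  ρ_A = 6.1/11.9 = 0.5126
  W_A = 1/(μ-λ) = 1/(11.9-6.1) = 1/5.80 = 0.1724

Option B: 4 servers μ = 8.1 (M/M/4)
  ρ_B = λ/(cμ) = 6.1/(4×8.1) = 0.1883
  Offered load a = λ/μ = cρ = 6.1/8.1 = 0.7531
  P₀ = [ Σₙ₌₀^3 aⁿ/n! + a^4/(4!(1-ρ)) ]⁻¹
  Σ = a^0/0! + a^1/1! + a^2/2! + a^3/3! = 1.0000 + 0.75309 + 0.28357 + 0.071184 = 2.1078
  a^4/(4!(1-ρ)) = 0.3216/(24 × 0.8117) = 0.01651
  P₀ = 1/(2.1078 + 0.01651) = 0.4707
  Lq = P₀·a^4·ρ / (4!(1-ρ)²) = 0.4707 × 0.3216 × 0.1883 / (24 × 0.6589) = 0.001803
  Wq_B = Lq/λ = 0.0018026/6.1 = 0.0002955
  W_B = Wq_B + 1/μ = 0.0002955 + 0.1235 = 0.1238

Since W_B = 0.1238 < W_A = 0.1724, Option B (multiple servers) has the shorter time in system.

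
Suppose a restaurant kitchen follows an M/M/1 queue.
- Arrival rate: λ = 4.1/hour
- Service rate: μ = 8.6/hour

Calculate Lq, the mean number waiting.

ρ = λ/μ = 4.1/8.6 = 0.4767
For M/M/1: Lq = λ²/(μ(μ-λ))
Lq = 16.81/(8.6 × 4.50)
Lq = 0.4344 orders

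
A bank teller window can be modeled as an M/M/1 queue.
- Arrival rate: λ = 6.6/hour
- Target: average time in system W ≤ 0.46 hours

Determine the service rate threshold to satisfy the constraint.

For M/M/1: W = 1/(μ-λ)
Need W ≤ 0.46, so 1/(μ-λ) ≤ 0.46
μ - λ ≥ 1/0.46 = 2.1739
μ ≥ 6.6 + 2.1739 = 8.7739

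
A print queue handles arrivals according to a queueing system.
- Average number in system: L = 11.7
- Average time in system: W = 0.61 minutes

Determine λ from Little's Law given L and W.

Little's Law: L = λW, so λ = L/W
λ = 11.7/0.61 = 19.1803 jobs/minute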